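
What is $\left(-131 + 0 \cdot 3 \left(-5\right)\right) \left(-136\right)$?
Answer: $17816$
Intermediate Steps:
$\left(-131 + 0 \cdot 3 \left(-5\right)\right) \left(-136\right) = \left(-131 + 0 \left(-5\right)\right) \left(-136\right) = \left(-131 + 0\right) \left(-136\right) = \left(-131\right) \left(-136\right) = 17816$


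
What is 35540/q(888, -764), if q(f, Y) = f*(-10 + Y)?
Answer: -8885/171828 ≈ -0.051709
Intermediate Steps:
35540/q(888, -764) = 35540/((888*(-10 - 764))) = 35540/((888*(-774))) = 35540/(-687312) = 35540*(-1/687312) = -8885/171828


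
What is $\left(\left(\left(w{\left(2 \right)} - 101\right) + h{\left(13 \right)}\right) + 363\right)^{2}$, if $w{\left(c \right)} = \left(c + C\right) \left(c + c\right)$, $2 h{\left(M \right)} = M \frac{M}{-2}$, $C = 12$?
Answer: $\frac{1216609}{16} \approx 76038.0$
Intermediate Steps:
$h{\left(M \right)} = - \frac{M^{2}}{4}$ ($h{\left(M \right)} = \frac{M \frac{M}{-2}}{2} = \frac{M M \left(- \frac{1}{2}\right)}{2} = \frac{M \left(- \frac{M}{2}\right)}{2} = \frac{\left(- \frac{1}{2}\right) M^{2}}{2} = - \frac{M^{2}}{4}$)
$w{\left(c \right)} = 2 c \left(12 + c\right)$ ($w{\left(c \right)} = \left(c + 12\right) \left(c + c\right) = \left(12 + c\right) 2 c = 2 c \left(12 + c\right)$)
$\left(\left(\left(w{\left(2 \right)} - 101\right) + h{\left(13 \right)}\right) + 363\right)^{2} = \left(\left(\left(2 \cdot 2 \left(12 + 2\right) - 101\right) - \frac{13^{2}}{4}\right) + 363\right)^{2} = \left(\left(\left(2 \cdot 2 \cdot 14 - 101\right) - \frac{169}{4}\right) + 363\right)^{2} = \left(\left(\left(56 - 101\right) - \frac{169}{4}\right) + 363\right)^{2} = \left(\left(-45 - \frac{169}{4}\right) + 363\right)^{2} = \left(- \frac{349}{4} + 363\right)^{2} = \left(\frac{1103}{4}\right)^{2} = \frac{1216609}{16}$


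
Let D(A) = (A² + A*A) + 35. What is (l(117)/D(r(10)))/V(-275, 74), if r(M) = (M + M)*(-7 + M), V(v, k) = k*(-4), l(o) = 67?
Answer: -67/2141560 ≈ -3.1286e-5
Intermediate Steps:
V(v, k) = -4*k
r(M) = 2*M*(-7 + M) (r(M) = (2*M)*(-7 + M) = 2*M*(-7 + M))
D(A) = 35 + 2*A² (D(A) = (A² + A²) + 35 = 2*A² + 35 = 35 + 2*A²)
(l(117)/D(r(10)))/V(-275, 74) = (67/(35 + 2*(2*10*(-7 + 10))²))/((-4*74)) = (67/(35 + 2*(2*10*3)²))/(-296) = (67/(35 + 2*60²))*(-1/296) = (67/(35 + 2*3600))*(-1/296) = (67/(35 + 7200))*(-1/296) = (67/7235)*(-1/296) = -67/2141560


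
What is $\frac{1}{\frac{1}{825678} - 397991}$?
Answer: $- \frac{825678}{328612412897} \approx -2.5126 \cdot 10^{-6}$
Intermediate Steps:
$\frac{1}{\frac{1}{825678} - 397991} = \frac{1}{- \frac{328612412897}{825678}} = - \frac{825678}{328612412897}$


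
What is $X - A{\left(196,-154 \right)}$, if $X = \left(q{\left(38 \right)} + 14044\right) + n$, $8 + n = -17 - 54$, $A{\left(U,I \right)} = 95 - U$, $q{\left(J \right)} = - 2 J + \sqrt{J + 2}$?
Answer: $13990 + 2 \sqrt{10} \approx 13996.0$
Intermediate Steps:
$q{\left(J \right)} = \sqrt{2 + J} - 2 J$ ($q{\left(J \right)} = - 2 J + \sqrt{2 + J} = \sqrt{2 + J} - 2 J$)
$n = -79$ ($n = -8 - 71 = -79$)
$X = 13889 + 2 \sqrt{10}$ ($X = \left(\left(\sqrt{2 + 38} - 76\right) + 14044\right) - 79 = \left(\left(\sqrt{40} - 76\right) + 14044\right) - 79 = \left(\left(2 \sqrt{10} - 76\right) + 14044\right) - 79 = \left(\left(-76 + 2 \sqrt{10}\right) + 14044\right) - 79 = \left(13968 + 2 \sqrt{10}\right) - 79 = 13889 + 2 \sqrt{10} \approx 13895.0$)
$X - A{\left(196,-154 \right)} = \left(13889 + 2 \sqrt{10}\right) - \left(95 - 196\right) = \left(13889 + 2 \sqrt{10}\right) - -101 = \left(13889 + 2 \sqrt{10}\right) + 101 = 13990 + 2 \sqrt{10}$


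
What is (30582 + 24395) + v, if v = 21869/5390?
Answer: 296347899/5390 ≈ 54981.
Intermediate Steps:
v = 21869/5390 (v = 21869*(1/5390) = 21869/5390 ≈ 4.0573)
(30582 + 24395) + v = (30582 + 24395) + 21869/5390 = 54977 + 21869/5390 = 296347899/5390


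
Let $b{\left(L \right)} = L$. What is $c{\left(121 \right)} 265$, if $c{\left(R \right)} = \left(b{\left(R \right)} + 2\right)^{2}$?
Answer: $4009185$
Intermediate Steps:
$c{\left(R \right)} = \left(2 + R\right)^{2}$ ($c{\left(R \right)} = \left(R + 2\right)^{2} = \left(2 + R\right)^{2}$)
$c{\left(121 \right)} 265 = \left(2 + 121\right)^{2} \cdot 265 = 123^{2} \cdot 265 = 15129 \cdot 265 = 4009185$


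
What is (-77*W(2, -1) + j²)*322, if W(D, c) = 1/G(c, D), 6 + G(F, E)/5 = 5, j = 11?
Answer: 219604/5 ≈ 43921.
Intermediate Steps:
G(F, E) = -5 (G(F, E) = -30 + 5*5 = -30 + 25 = -5)
W(D, c) = -⅕ (W(D, c) = 1/(-5) = -⅕)
(-77*W(2, -1) + j²)*322 = (-77*(-⅕) + 11²)*322 = (77/5 + 121)*322 = (682/5)*322 = 219604/5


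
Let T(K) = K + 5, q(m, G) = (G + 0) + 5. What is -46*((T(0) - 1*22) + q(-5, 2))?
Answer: 460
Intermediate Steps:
q(m, G) = 5 + G (q(m, G) = G + 5 = 5 + G)
T(K) = 5 + K
-46*((T(0) - 1*22) + q(-5, 2)) = -46*(((5 + 0) - 1*22) + (5 + 2)) = -46*((5 - 22) + 7) = -46*(-17 + 7) = -46*(-10) = 460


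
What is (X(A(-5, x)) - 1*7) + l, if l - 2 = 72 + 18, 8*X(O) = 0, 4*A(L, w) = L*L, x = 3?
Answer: 85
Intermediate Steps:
A(L, w) = L²/4 (A(L, w) = (L*L)/4 = L²/4)
X(O) = 0 (X(O) = (⅛)*0 = 0)
l = 92 (l = 2 + (72 + 18) = 2 + 90 = 92)
(X(A(-5, x)) - 1*7) + l = (0 - 1*7) + 92 = (0 - 7) + 92 = -7 + 92 = 85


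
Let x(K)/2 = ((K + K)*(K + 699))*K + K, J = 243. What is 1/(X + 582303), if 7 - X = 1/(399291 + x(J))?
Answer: 222896409/129794807924789 ≈ 1.7173e-6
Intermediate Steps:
x(K) = 2*K + 4*K**2*(699 + K) (x(K) = 2*(((K + K)*(K + 699))*K + K) = 2*(((2*K)*(699 + K))*K + K) = 2*((2*K*(699 + K))*K + K) = 2*(2*K**2*(699 + K) + K) = 2*(K + 2*K**2*(699 + K)) = 2*K + 4*K**2*(699 + K))
X = 1560274862/222896409 (X = 7 - 1/(399291 + 2*243*(1 + 2*243**2 + 1398*243)) = 7 - 1/(399291 + 2*243*(1 + 2*59049 + 339714)) = 7 - 1/(399291 + 2*243*(1 + 118098 + 339714)) = 7 - 1/(399291 + 2*243*457813) = 7 - 1/(399291 + 222497118) = 7 - 1/222896409 = 1560274862/222896409 ≈ 7.0000)
1/(X + 582303) = 1/(1560274862/222896409 + 582303) = 1/(129794807924789/222896409) = 222896409/129794807924789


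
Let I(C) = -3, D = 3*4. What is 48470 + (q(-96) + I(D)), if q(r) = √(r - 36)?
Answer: 48467 + 2*I*√33 ≈ 48467.0 + 11.489*I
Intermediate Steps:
D = 12
q(r) = √(-36 + r)
48470 + (q(-96) + I(D)) = 48470 + (√(-36 - 96) - 3) = 48470 + (√(-132) - 3) = 48470 + (2*I*√33 - 3) = 48470 + (-3 + 2*I*√33) = 48467 + 2*I*√33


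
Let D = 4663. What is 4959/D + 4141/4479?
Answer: 41520844/20885577 ≈ 1.9880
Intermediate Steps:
4959/D + 4141/4479 = 4959/4663 + 4141/4479 = 41520844/20885577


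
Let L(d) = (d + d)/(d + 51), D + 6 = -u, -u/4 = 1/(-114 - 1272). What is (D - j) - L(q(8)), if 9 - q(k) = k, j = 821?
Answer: -14901631/18018 ≈ -827.04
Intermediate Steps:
u = 2/693 (u = -4/(-114 - 1272) = -4/(-1386) = -4*(-1/1386) = 2/693 ≈ 0.0028860)
D = -4160/693 (D = -6 - 1*2/693 = -6 - 2/693 = -4160/693 ≈ -6.0029)
q(k) = 9 - k
L(d) = 2*d/(51 + d) (L(d) = (2*d)/(51 + d) = 2*d/(51 + d))
(D - j) - L(q(8)) = (-4160/693 - 1*821) - 2*(9 - 1*8)/(51 + (9 - 1*8)) = (-4160/693 - 821) - 2*(9 - 8)/(51 + (9 - 8)) = -573113/693 - 2/(51 + 1) = -573113/693 - 2/52 = -573113/693 - 1*1/26 = -573113/693 - 1/26 = -14901631/18018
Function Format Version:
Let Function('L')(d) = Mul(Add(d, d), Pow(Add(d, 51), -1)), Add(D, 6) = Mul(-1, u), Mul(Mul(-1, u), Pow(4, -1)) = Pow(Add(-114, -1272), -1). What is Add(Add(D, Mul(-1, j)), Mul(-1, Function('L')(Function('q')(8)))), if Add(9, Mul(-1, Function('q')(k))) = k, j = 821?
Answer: Rational(-14901631, 18018) ≈ -827.04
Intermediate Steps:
u = Rational(2, 693) (u = Mul(-4, Pow(Add(-114, -1272), -1)) = Mul(-4, Pow(-1386, -1)) = Mul(-4, Rational(-1, 1386)) = Rational(2, 693) ≈ 0.0028860)
D = Rational(-4160, 693) (D = Add(-6, Mul(-1, Rational(2, 693))) = Add(-6, Rational(-2, 693)) = Rational(-4160, 693) ≈ -6.0029)
Function('q')(k) = Add(9, Mul(-1, k))
Function('L')(d) = Mul(2, d, Pow(Add(51, d), -1)) (Function('L')(d) = Mul(Mul(2, d), Pow(Add(51, d), -1)) = Mul(2, d, Pow(Add(51, d), -1)))
Add(Add(D, Mul(-1, j)), Mul(-1, Function('L')(Function('q')(8)))) = Add(Add(Rational(-4160, 693), Mul(-1, 821)), Mul(-1, Mul(2, Add(9, Mul(-1, 8)), Pow(Add(51, Add(9, Mul(-1, 8))), -1)))) = Add(Add(Rational(-4160, 693), -821), Mul(-1, Mul(2, Add(9, -8), Pow(Add(51, Add(9, -8)), -1)))) = Add(Rational(-573113, 693), Mul(-1, Mul(2, 1, Pow(Add(51, 1), -1)))) = Add(Rational(-573113, 693), Mul(-1, Mul(2, 1, Pow(52, -1)))) = Add(Rational(-573113, 693), Mul(-1, Mul(2, 1, Rational(1, 52)))) = Add(Rational(-573113, 693), Mul(-1, Rational(1, 26))) = Add(Rational(-573113, 693), Rational(-1, 26)) = Rational(-14901631, 18018)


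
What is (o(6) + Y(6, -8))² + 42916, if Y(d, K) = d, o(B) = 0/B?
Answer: 42952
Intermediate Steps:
o(B) = 0
(o(6) + Y(6, -8))² + 42916 = (0 + 6)² + 42916 = 6² + 42916 = 36 + 42916 = 42952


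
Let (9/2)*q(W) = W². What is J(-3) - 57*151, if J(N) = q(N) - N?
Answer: -8602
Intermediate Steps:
q(W) = 2*W²/9
J(N) = -N + 2*N²/9 (J(N) = 2*N²/9 - N = -N + 2*N²/9)
J(-3) - 57*151 = (⅑)*(-3)*(-9 + 2*(-3)) - 57*151 = (⅑)*(-3)*(-9 - 6) - 8607 = (⅑)*(-3)*(-15) - 8607 = 5 - 8607 = -8602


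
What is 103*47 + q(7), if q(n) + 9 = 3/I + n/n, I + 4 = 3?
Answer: 4830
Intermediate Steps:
I = -1 (I = -4 + 3 = -1)
q(n) = -11 (q(n) = -9 + (3/(-1) + n/n) = -9 + (3*(-1) + 1) = -9 + (-3 + 1) = -9 - 2 = -11)
103*47 + q(7) = 103*47 - 11 = 4841 - 11 = 4830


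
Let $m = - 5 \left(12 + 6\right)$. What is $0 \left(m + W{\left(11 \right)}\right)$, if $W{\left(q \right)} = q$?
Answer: $0$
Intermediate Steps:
$m = -90$ ($m = \left(-5\right) 18 = -90$)
$0 \left(m + W{\left(11 \right)}\right) = 0 \left(-90 + 11\right) = 0 \left(-79\right) = 0$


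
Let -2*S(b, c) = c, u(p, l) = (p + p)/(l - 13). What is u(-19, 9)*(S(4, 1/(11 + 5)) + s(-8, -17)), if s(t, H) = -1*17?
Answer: -10355/64 ≈ -161.80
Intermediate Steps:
u(p, l) = 2*p/(-13 + l) (u(p, l) = (2*p)/(-13 + l) = 2*p/(-13 + l))
S(b, c) = -c/2
s(t, H) = -17
u(-19, 9)*(S(4, 1/(11 + 5)) + s(-8, -17)) = (2*(-19)/(-13 + 9))*(-1/(2*(11 + 5)) - 17) = (2*(-19)/(-4))*(-½/16 - 17) = (2*(-19)*(-¼))*(-½*1/16 - 17) = 19*(-1/32 - 17)/2 = (19/2)*(-545/32) = -10355/64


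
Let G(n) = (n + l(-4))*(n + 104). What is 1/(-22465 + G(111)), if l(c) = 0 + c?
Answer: 1/540 ≈ 0.0018519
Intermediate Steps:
l(c) = c
G(n) = (-4 + n)*(104 + n) (G(n) = (n - 4)*(n + 104) = (-4 + n)*(104 + n))
1/(-22465 + G(111)) = 1/(-22465 + (-416 + 111² + 100*111)) = 1/(-22465 + (-416 + 12321 + 11100)) = 1/(-22465 + 23005) = 1/540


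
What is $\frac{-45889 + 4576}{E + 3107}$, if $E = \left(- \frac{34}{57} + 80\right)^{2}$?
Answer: $- \frac{134225937}{30579319} \approx -4.3894$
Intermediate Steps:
$E = \frac{20484676}{3249}$ ($E = \left(\left(-34\right) \frac{1}{57} + 80\right)^{2} = \left(- \frac{34}{57} + 80\right)^{2} = \left(\frac{4526}{57}\right)^{2} = \frac{20484676}{3249} \approx 6304.9$)
$\frac{-45889 + 4576}{E + 3107} = \frac{-45889 + 4576}{\frac{20484676}{3249} + 3107} = - \frac{41313}{\frac{30579319}{3249}} = \left(-41313\right) \frac{3249}{30579319} = - \frac{134225937}{30579319}$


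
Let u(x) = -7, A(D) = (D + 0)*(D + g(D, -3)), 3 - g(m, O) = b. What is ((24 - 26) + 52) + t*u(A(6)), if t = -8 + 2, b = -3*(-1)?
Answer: 92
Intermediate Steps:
b = 3
g(m, O) = 0 (g(m, O) = 3 - 1*3 = 3 - 3 = 0)
A(D) = D**2 (A(D) = (D + 0)*(D + 0) = D*D = D**2)
t = -6
((24 - 26) + 52) + t*u(A(6)) = ((24 - 26) + 52) - 6*(-7) = (-2 + 52) + 42 = 50 + 42 = 92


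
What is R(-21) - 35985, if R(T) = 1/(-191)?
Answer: -6873136/191 ≈ -35985.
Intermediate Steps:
R(T) = -1/191
R(-21) - 35985 = -1/191 - 35985 = -6873136/191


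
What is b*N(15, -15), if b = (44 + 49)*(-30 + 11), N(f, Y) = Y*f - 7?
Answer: 409944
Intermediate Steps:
N(f, Y) = -7 + Y*f
b = -1767 (b = 93*(-19) = -1767)
b*N(15, -15) = -1767*(-7 - 15*15) = -1767*(-7 - 225) = -1767*(-232) = 409944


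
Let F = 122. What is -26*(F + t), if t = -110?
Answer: -312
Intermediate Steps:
-26*(F + t) = -26*(122 - 110) = -26*12 = -312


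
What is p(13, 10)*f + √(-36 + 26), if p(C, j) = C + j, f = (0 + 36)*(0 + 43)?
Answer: 35604 + I*√10 ≈ 35604.0 + 3.1623*I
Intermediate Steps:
f = 1548 (f = 36*43 = 1548)
p(13, 10)*f + √(-36 + 26) = (13 + 10)*1548 + √(-36 + 26) = 23*1548 + √(-10) = 35604 + I*√10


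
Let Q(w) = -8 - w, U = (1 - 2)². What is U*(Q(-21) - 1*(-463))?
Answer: 476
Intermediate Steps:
U = 1 (U = (-1)² = 1)
U*(Q(-21) - 1*(-463)) = 1*((-8 - 1*(-21)) - 1*(-463)) = 1*((-8 + 21) + 463) = 1*(13 + 463) = 1*476 = 476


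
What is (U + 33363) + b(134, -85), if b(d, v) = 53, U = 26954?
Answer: 60370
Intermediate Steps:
(U + 33363) + b(134, -85) = (26954 + 33363) + 53 = 60317 + 53 = 60370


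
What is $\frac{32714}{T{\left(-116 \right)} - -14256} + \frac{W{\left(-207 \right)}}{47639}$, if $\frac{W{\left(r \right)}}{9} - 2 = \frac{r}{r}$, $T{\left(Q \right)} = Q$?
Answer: $\frac{779422013}{336807730} \approx 2.3141$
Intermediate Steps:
$W{\left(r \right)} = 27$ ($W{\left(r \right)} = 18 + 9 \frac{r}{r} = 18 + 9 \cdot 1 = 18 + 9 = 27$)
$\frac{32714}{T{\left(-116 \right)} - -14256} + \frac{W{\left(-207 \right)}}{47639} = \frac{32714}{-116 - -14256} + \frac{27}{47639} = \frac{32714}{-116 + 14256} + 27 \cdot \frac{1}{47639} = \frac{32714}{14140} + \frac{27}{47639} = 32714 \cdot \frac{1}{14140} + \frac{27}{47639} = \frac{16357}{7070} + \frac{27}{47639} = \frac{779422013}{336807730}$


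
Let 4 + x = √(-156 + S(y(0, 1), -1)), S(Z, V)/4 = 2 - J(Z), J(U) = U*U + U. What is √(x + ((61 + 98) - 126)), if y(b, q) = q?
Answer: √(29 + 2*I*√39) ≈ 5.5034 + 1.1347*I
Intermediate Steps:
J(U) = U + U² (J(U) = U² + U = U + U²)
S(Z, V) = 8 - 4*Z*(1 + Z) (S(Z, V) = 4*(2 - Z*(1 + Z)) = 8 - 4*Z*(1 + Z))
x = -4 + 2*I*√39 (x = -4 + √(-156 + (8 - 4*1*(1 + 1))) = -4 + √(-156 + (8 - 4*1*2)) = -4 + √(-156 + (8 - 8)) = -4 + √(-156 + 0) = -4 + √(-156) = -4 + 2*I*√39 ≈ -4.0 + 12.49*I)
√(x + ((61 + 98) - 126)) = √((-4 + 2*I*√39) + ((61 + 98) - 126)) = √((-4 + 2*I*√39) + (159 - 126)) = √((-4 + 2*I*√39) + 33) = √(29 + 2*I*√39)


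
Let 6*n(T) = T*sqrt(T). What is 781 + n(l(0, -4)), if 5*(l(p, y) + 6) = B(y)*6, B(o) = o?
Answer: 781 - 27*I*sqrt(30)/25 ≈ 781.0 - 5.9154*I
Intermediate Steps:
l(p, y) = -6 + 6*y/5 (l(p, y) = -6 + (y*6)/5 = -6 + (6*y)/5 = -6 + 6*y/5)
n(T) = T**(3/2)/6 (n(T) = (T*sqrt(T))/6 = T**(3/2)/6)
781 + n(l(0, -4)) = 781 + (-6 + (6/5)*(-4))**(3/2)/6 = 781 + (-6 - 24/5)**(3/2)/6 = 781 + (-54/5)**(3/2)/6 = 781 + (-162*I*sqrt(30)/25)/6 = 781 - 27*I*sqrt(30)/25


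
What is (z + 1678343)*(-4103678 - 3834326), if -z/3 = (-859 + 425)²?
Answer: -8837181403100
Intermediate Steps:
z = -565068 (z = -3*(-859 + 425)² = -3*(-434)² = -3*188356 = -565068)
(z + 1678343)*(-4103678 - 3834326) = (-565068 + 1678343)*(-4103678 - 3834326) = 1113275*(-7938004) = -8837181403100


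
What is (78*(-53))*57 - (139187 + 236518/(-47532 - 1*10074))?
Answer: -10795966216/28803 ≈ -3.7482e+5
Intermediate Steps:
(78*(-53))*57 - (139187 + 236518/(-47532 - 1*10074)) = -4134*57 - (139187 + 236518/(-47532 - 10074)) = -235638 - (139187 + 236518/(-57606)) = -235638 - (139187 + 236518*(-1/57606)) = -235638 - (139187 - 118259/28803) = -235638 - 1*4008884902/28803 = -235638 - 4008884902/28803 = -10795966216/28803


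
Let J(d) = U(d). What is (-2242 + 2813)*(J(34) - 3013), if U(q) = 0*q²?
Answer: -1720423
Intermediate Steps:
U(q) = 0
J(d) = 0
(-2242 + 2813)*(J(34) - 3013) = (-2242 + 2813)*(0 - 3013) = 571*(-3013) = -1720423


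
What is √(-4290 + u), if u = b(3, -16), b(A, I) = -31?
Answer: I*√4321 ≈ 65.734*I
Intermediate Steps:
u = -31
√(-4290 + u) = √(-4290 - 31) = √(-4321) = I*√4321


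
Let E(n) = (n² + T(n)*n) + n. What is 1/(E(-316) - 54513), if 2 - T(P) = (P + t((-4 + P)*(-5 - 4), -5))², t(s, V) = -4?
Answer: 1/32402795 ≈ 3.0862e-8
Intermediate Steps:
T(P) = 2 - (-4 + P)² (T(P) = 2 - (P - 4)² = 2 - (-4 + P)²)
E(n) = n + n² + n*(2 - (-4 + n)²) (E(n) = (n² + (2 - (-4 + n)²)*n) + n = (n² + n*(2 - (-4 + n)²)) + n = n + n² + n*(2 - (-4 + n)²))
1/(E(-316) - 54513) = 1/(-316*(3 - 316 - (-4 - 316)²) - 54513) = 1/(-316*(3 - 316 - 1*(-320)²) - 54513) = 1/(-316*(3 - 316 - 1*102400) - 54513) = 1/(-316*(3 - 316 - 102400) - 54513) = 1/(-316*(-102713) - 54513) = 1/(32457308 - 54513) = 1/32402795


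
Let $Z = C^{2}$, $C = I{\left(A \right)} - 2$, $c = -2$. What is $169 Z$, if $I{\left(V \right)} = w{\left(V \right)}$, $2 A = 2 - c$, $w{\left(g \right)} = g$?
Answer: $0$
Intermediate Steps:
$A = 2$ ($A = \frac{2 - -2}{2} = \frac{2 + 2}{2} = \frac{1}{2} \cdot 4 = 2$)
$I{\left(V \right)} = V$
$C = 0$ ($C = 2 - 2 = 0$)
$Z = 0$ ($Z = 0^{2} = 0$)
$169 Z = 169 \cdot 0 = 0$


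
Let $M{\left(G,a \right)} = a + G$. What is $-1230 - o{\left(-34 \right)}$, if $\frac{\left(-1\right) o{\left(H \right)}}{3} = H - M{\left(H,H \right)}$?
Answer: $-1128$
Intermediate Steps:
$M{\left(G,a \right)} = G + a$
$o{\left(H \right)} = 3 H$ ($o{\left(H \right)} = - 3 \left(H - \left(H + H\right)\right) = - 3 \left(H - 2 H\right) = - 3 \left(- H\right) = 3 H$)
$-1230 - o{\left(-34 \right)} = -1230 - 3 \left(-34\right) = -1230 - -102 = -1230 + 102 = -1128$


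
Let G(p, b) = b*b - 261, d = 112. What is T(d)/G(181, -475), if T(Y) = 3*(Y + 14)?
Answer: 189/112682 ≈ 0.0016773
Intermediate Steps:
T(Y) = 42 + 3*Y (T(Y) = 3*(14 + Y) = 42 + 3*Y)
G(p, b) = -261 + b² (G(p, b) = b² - 261 = -261 + b²)
T(d)/G(181, -475) = (42 + 3*112)/(-261 + (-475)²) = (42 + 336)/(-261 + 225625) = 378/225364 = 378*(1/225364) = 189/112682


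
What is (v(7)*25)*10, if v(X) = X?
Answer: 1750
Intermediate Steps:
(v(7)*25)*10 = (7*25)*10 = 175*10 = 1750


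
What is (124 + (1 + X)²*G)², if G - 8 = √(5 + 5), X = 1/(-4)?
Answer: 2113973/128 + 2313*√10/16 ≈ 16973.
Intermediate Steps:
X = -¼ (X = 1*(-¼) = -¼ ≈ -0.25000)
G = 8 + √10 (G = 8 + √(5 + 5) = 8 + √10 ≈ 11.162)
(124 + (1 + X)²*G)² = (124 + (1 - ¼)²*(8 + √10))² = (124 + (¾)²*(8 + √10))² = (124 + 9*(8 + √10)/16)² = (124 + (9/2 + 9*√10/16))² = (257/2 + 9*√10/16)²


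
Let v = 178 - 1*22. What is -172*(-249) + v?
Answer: 42984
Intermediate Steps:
v = 156 (v = 178 - 22 = 156)
-172*(-249) + v = -172*(-249) + 156 = 42828 + 156 = 42984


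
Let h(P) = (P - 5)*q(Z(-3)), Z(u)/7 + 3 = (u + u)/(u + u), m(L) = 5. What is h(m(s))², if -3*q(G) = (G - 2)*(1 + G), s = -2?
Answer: 0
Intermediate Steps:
Z(u) = -14 (Z(u) = -21 + 7*((u + u)/(u + u)) = -21 + 7*((2*u)/((2*u))) = -21 + 7*((2*u)*(1/(2*u))) = -21 + 7*1 = -21 + 7 = -14)
q(G) = -(1 + G)*(-2 + G)/3 (q(G) = -(G - 2)*(1 + G)/3 = -(-2 + G)*(1 + G)/3 = -(1 + G)*(-2 + G)/3)
h(P) = 1040/3 - 208*P/3 (h(P) = (P - 5)*(⅔ - ⅓*(-14)² + (⅓)*(-14)) = (-5 + P)*(⅔ - ⅓*196 - 14/3) = (-5 + P)*(⅔ - 196/3 - 14/3) = (-5 + P)*(-208/3) = 1040/3 - 208*P/3)
h(m(s))² = (1040/3 - 208/3*5)² = (1040/3 - 1040/3)² = 0² = 0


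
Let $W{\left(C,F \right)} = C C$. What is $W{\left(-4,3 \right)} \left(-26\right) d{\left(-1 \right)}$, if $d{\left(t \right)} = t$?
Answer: $416$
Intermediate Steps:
$W{\left(C,F \right)} = C^{2}$
$W{\left(-4,3 \right)} \left(-26\right) d{\left(-1 \right)} = \left(-4\right)^{2} \left(-26\right) \left(-1\right) = 16 \left(-26\right) \left(-1\right) = \left(-416\right) \left(-1\right) = 416$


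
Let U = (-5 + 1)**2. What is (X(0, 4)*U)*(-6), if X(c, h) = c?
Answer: 0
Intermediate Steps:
U = 16 (U = (-4)**2 = 16)
(X(0, 4)*U)*(-6) = (0*16)*(-6) = 0*(-6) = 0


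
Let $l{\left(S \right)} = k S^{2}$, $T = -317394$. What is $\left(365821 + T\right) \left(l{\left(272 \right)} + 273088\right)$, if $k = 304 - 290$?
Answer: $63384356928$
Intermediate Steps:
$k = 14$ ($k = 304 - 290 = 14$)
$l{\left(S \right)} = 14 S^{2}$
$\left(365821 + T\right) \left(l{\left(272 \right)} + 273088\right) = \left(365821 - 317394\right) \left(14 \cdot 272^{2} + 273088\right) = 48427 \left(14 \cdot 73984 + 273088\right) = 48427 \left(1035776 + 273088\right) = 48427 \cdot 1308864 = 63384356928$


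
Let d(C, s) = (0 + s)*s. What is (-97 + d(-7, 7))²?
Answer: 2304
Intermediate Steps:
d(C, s) = s² (d(C, s) = s*s = s²)
(-97 + d(-7, 7))² = (-97 + 7²)² = (-97 + 49)² = (-48)² = 2304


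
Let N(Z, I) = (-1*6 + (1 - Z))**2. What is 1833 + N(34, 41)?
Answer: 3354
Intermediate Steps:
N(Z, I) = (-5 - Z)**2 (N(Z, I) = (-6 + (1 - Z))**2 = (-5 - Z)**2)
1833 + N(34, 41) = 1833 + (5 + 34)**2 = 1833 + 39**2 = 1833 + 1521 = 3354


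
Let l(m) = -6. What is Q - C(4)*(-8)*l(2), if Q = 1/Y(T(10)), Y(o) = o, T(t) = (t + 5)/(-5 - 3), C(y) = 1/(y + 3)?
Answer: -776/105 ≈ -7.3905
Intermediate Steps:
C(y) = 1/(3 + y)
T(t) = -5/8 - t/8 (T(t) = (5 + t)/(-8) = (5 + t)*(-⅛) = -5/8 - t/8)
Q = -8/15 (Q = 1/(-5/8 - ⅛*10) = 1/(-5/8 - 5/4) = 1/(-15/8) = -8/15 ≈ -0.53333)
Q - C(4)*(-8)*l(2) = -8/15 - -8/(3 + 4)*(-6) = -8/15 - -8/7*(-6) = -8/15 - (⅐)*(-8)*(-6) = -8/15 - (-8)*(-6)/7 = -8/15 - 1*48/7 = -8/15 - 48/7 = -776/105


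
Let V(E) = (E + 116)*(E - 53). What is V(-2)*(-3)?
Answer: 18810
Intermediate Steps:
V(E) = (-53 + E)*(116 + E) (V(E) = (116 + E)*(-53 + E) = (-53 + E)*(116 + E))
V(-2)*(-3) = (-6148 + (-2)**2 + 63*(-2))*(-3) = (-6148 + 4 - 126)*(-3) = -6270*(-3) = 18810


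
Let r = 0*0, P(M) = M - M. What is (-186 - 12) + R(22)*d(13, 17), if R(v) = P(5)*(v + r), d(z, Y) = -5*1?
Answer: -198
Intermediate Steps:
P(M) = 0
r = 0
d(z, Y) = -5
R(v) = 0 (R(v) = 0*(v + 0) = 0*v = 0)
(-186 - 12) + R(22)*d(13, 17) = (-186 - 12) + 0*(-5) = -198 + 0 = -198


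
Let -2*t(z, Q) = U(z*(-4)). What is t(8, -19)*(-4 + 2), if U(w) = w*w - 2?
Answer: 1022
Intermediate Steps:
U(w) = -2 + w² (U(w) = w² - 2 = -2 + w²)
t(z, Q) = 1 - 8*z² (t(z, Q) = -(-2 + (z*(-4))²)/2 = -(-2 + (-4*z)²)/2 = -(-2 + 16*z²)/2 = 1 - 8*z²)
t(8, -19)*(-4 + 2) = (1 - 8*8²)*(-4 + 2) = (1 - 8*64)*(-2) = (1 - 512)*(-2) = -511*(-2) = 1022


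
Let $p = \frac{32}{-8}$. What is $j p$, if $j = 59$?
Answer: $-236$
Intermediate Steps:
$p = -4$ ($p = 32 \left(- \frac{1}{8}\right) = -4$)
$j p = 59 \left(-4\right) = -236$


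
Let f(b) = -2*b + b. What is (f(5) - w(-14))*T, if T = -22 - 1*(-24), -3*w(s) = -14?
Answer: -58/3 ≈ -19.333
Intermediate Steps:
w(s) = 14/3 (w(s) = -1/3*(-14) = 14/3)
f(b) = -b
T = 2 (T = -22 + 24 = 2)
(f(5) - w(-14))*T = (-1*5 - 1*14/3)*2 = (-5 - 14/3)*2 = -29/3*2 = -58/3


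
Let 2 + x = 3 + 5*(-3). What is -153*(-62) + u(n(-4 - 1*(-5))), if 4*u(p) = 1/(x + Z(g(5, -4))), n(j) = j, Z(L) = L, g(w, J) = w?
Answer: 341495/36 ≈ 9486.0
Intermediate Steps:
x = -14 (x = -2 + (3 + 5*(-3)) = -2 + (3 - 15) = -2 - 12 = -14)
u(p) = -1/36 (u(p) = 1/(4*(-14 + 5)) = (¼)/(-9) = (¼)*(-⅑) = -1/36)
-153*(-62) + u(n(-4 - 1*(-5))) = -153*(-62) - 1/36 = 9486 - 1/36 = 341495/36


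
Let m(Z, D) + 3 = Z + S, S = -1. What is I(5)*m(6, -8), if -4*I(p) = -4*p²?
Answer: 50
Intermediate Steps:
m(Z, D) = -4 + Z (m(Z, D) = -3 + (Z - 1) = -3 + (-1 + Z) = -4 + Z)
I(p) = p² (I(p) = -(-1)*p² = p²)
I(5)*m(6, -8) = 5²*(-4 + 6) = 25*2 = 50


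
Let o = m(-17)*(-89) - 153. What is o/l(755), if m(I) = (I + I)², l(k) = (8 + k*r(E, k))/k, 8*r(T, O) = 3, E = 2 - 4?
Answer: -36608440/137 ≈ -2.6722e+5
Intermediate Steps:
E = -2
r(T, O) = 3/8 (r(T, O) = (⅛)*3 = 3/8)
l(k) = (8 + 3*k/8)/k (l(k) = (8 + k*(3/8))/k = (8 + 3*k/8)/k)
m(I) = 4*I² (m(I) = (2*I)² = 4*I²)
o = -103037 (o = (4*(-17)²)*(-89) - 153 = (4*289)*(-89) - 153 = 1156*(-89) - 153 = -102884 - 153 = -103037)
o/l(755) = -103037/(3/8 + 8/755) = -103037/2329/6040 = -103037*6040/2329 = -36608440/137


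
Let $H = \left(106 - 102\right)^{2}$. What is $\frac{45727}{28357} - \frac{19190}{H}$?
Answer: $- \frac{271719599}{226856} \approx -1197.8$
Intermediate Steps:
$H = 16$ ($H = 4^{2} = 16$)
$\frac{45727}{28357} - \frac{19190}{H} = \frac{45727}{28357} - \frac{19190}{16} = 45727 \cdot \frac{1}{28357} - \frac{9595}{8} = \frac{45727}{28357} - \frac{9595}{8} = - \frac{271719599}{226856}$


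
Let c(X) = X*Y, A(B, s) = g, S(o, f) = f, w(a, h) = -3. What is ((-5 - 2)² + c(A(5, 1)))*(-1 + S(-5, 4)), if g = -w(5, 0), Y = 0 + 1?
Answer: 156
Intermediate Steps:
Y = 1
g = 3 (g = -1*(-3) = 3)
A(B, s) = 3
c(X) = X (c(X) = X*1 = X)
((-5 - 2)² + c(A(5, 1)))*(-1 + S(-5, 4)) = ((-5 - 2)² + 3)*(-1 + 4) = ((-7)² + 3)*3 = (49 + 3)*3 = 52*3 = 156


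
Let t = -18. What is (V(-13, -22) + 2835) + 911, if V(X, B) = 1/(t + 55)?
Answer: 138603/37 ≈ 3746.0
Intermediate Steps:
V(X, B) = 1/37 (V(X, B) = 1/(-18 + 55) = 1/37)
(V(-13, -22) + 2835) + 911 = (1/37 + 2835) + 911 = 104896/37 + 911 = 138603/37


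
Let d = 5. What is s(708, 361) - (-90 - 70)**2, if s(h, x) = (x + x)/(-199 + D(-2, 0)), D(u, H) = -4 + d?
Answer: -2534761/99 ≈ -25604.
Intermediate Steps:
D(u, H) = 1 (D(u, H) = -4 + 5 = 1)
s(h, x) = -x/99 (s(h, x) = (x + x)/(-199 + 1) = (2*x)/(-198) = (2*x)*(-1/198) = -x/99)
s(708, 361) - (-90 - 70)**2 = -1/99*361 - (-90 - 70)**2 = -361/99 - 1*(-160)**2 = -361/99 - 1*25600 = -361/99 - 25600 = -2534761/99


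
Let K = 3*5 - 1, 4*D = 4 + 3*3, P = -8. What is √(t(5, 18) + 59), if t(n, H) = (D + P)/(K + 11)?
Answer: √5881/10 ≈ 7.6688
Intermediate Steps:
D = 13/4 (D = (4 + 3*3)/4 = (4 + 9)/4 = (¼)*13 = 13/4 ≈ 3.2500)
K = 14 (K = 15 - 1 = 14)
t(n, H) = -19/100 (t(n, H) = (13/4 - 8)/(14 + 11) = -19/4/25 = -19/4*1/25 = -19/100)
√(t(5, 18) + 59) = √(-19/100 + 59) = √(5881/100) = √5881/10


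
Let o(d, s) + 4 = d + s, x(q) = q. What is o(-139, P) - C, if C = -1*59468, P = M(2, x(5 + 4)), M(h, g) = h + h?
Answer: 59329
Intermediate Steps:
M(h, g) = 2*h
P = 4 (P = 2*2 = 4)
o(d, s) = -4 + d + s (o(d, s) = -4 + (d + s) = -4 + d + s)
C = -59468
o(-139, P) - C = (-4 - 139 + 4) - 1*(-59468) = -139 + 59468 = 59329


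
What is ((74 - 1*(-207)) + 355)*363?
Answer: 230868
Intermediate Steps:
((74 - 1*(-207)) + 355)*363 = ((74 + 207) + 355)*363 = (281 + 355)*363 = 636*363 = 230868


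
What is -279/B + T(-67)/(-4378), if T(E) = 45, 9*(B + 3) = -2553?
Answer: 1812843/1882540 ≈ 0.96298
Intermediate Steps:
B = -860/3 (B = -3 + (1/9)*(-2553) = -3 - 851/3 = -860/3 ≈ -286.67)
-279/B + T(-67)/(-4378) = -279/(-860/3) + 45/(-4378) = -279*(-3/860) + 45*(-1/4378) = 837/860 - 45/4378 = 1812843/1882540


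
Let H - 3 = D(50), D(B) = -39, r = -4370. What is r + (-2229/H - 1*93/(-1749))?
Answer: -30138979/6996 ≈ -4308.0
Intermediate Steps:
H = -36 (H = 3 - 39 = -36)
r + (-2229/H - 1*93/(-1749)) = -4370 + (-2229/(-36) - 1*93/(-1749)) = -4370 + (-2229*(-1/36) - 93*(-1/1749)) = -4370 + (743/12 + 31/583) = -4370 + 433541/6996 = -30138979/6996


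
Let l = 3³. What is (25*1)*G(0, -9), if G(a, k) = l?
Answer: 675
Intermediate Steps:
l = 27
G(a, k) = 27
(25*1)*G(0, -9) = (25*1)*27 = 25*27 = 675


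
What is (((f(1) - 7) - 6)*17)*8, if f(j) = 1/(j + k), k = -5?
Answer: -1802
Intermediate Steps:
f(j) = 1/(-5 + j) (f(j) = 1/(j - 5) = 1/(-5 + j))
(((f(1) - 7) - 6)*17)*8 = (((1/(-5 + 1) - 7) - 6)*17)*8 = (((1/(-4) - 7) - 6)*17)*8 = (((-¼ - 7) - 6)*17)*8 = ((-29/4 - 6)*17)*8 = -53/4*17*8 = -901/4*8 = -1802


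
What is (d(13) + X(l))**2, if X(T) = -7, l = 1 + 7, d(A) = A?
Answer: 36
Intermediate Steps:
l = 8
(d(13) + X(l))**2 = (13 - 7)**2 = 6**2 = 36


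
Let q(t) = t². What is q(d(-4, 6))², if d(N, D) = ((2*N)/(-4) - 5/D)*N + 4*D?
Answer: 11316496/81 ≈ 1.3971e+5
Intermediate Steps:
d(N, D) = 4*D + N*(-5/D - N/2) (d(N, D) = ((2*N)*(-¼) - 5/D)*N + 4*D = (-N/2 - 5/D)*N + 4*D = (-5/D - N/2)*N + 4*D = N*(-5/D - N/2) + 4*D = 4*D + N*(-5/D - N/2))
q(d(-4, 6))² = ((4*6 - ½*(-4)² - 5*(-4)/6)²)² = ((24 - ½*16 - 5*(-4)*⅙)²)² = ((24 - 8 + 10/3)²)² = ((58/3)²)² = (3364/9)² = 11316496/81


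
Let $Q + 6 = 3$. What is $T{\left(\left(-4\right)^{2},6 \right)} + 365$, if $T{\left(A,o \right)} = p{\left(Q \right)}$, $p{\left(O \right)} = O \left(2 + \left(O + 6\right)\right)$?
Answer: $350$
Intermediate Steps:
$Q = -3$ ($Q = -6 + 3 = -3$)
$p{\left(O \right)} = O \left(8 + O\right)$ ($p{\left(O \right)} = O \left(2 + \left(6 + O\right)\right) = O \left(8 + O\right)$)
$T{\left(A,o \right)} = -15$ ($T{\left(A,o \right)} = - 3 \left(8 - 3\right) = \left(-3\right) 5 = -15$)
$T{\left(\left(-4\right)^{2},6 \right)} + 365 = -15 + 365 = 350$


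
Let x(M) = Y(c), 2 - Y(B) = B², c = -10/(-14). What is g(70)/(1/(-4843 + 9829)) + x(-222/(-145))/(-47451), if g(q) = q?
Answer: 811506052907/2325099 ≈ 3.4902e+5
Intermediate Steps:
c = 5/7 (c = -10*(-1/14) = 5/7 ≈ 0.71429)
Y(B) = 2 - B²
x(M) = 73/49 (x(M) = 2 - (5/7)² = 2 - 1*25/49 = 2 - 25/49 = 73/49)
g(70)/(1/(-4843 + 9829)) + x(-222/(-145))/(-47451) = 70/(1/(-4843 + 9829)) + (73/49)/(-47451) = 70/(1/4986) + (73/49)*(-1/47451) = 70/(1/4986) - 73/2325099 = 70*4986 - 73/2325099 = 349020 - 73/2325099 = 811506052907/2325099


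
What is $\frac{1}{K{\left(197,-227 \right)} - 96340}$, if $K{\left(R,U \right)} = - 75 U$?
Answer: $- \frac{1}{79315} \approx -1.2608 \cdot 10^{-5}$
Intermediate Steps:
$\frac{1}{K{\left(197,-227 \right)} - 96340} = \frac{1}{\left(-75\right) \left(-227\right) - 96340} = \frac{1}{17025 - 96340} = \frac{1}{-79315} = - \frac{1}{79315}$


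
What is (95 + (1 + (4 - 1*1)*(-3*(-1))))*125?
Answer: 13125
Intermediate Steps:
(95 + (1 + (4 - 1*1)*(-3*(-1))))*125 = (95 + (1 + (4 - 1)*3))*125 = (95 + (1 + 3*3))*125 = (95 + (1 + 9))*125 = (95 + 10)*125 = 105*125 = 13125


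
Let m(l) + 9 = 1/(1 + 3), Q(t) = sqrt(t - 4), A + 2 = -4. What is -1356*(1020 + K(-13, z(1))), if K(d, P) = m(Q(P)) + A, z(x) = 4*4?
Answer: -1363119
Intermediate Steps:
A = -6 (A = -2 - 4 = -6)
Q(t) = sqrt(-4 + t)
z(x) = 16
m(l) = -35/4 (m(l) = -9 + 1/(1 + 3) = -9 + 1/4 = -35/4)
K(d, P) = -59/4 (K(d, P) = -35/4 - 6 = -59/4)
-1356*(1020 + K(-13, z(1))) = -1356*(1020 - 59/4) = -1356*4021/4 = -1363119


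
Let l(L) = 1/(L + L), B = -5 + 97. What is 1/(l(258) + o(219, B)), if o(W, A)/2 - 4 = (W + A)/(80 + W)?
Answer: 154284/1555523 ≈ 0.099185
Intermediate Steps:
B = 92
o(W, A) = 8 + 2*(A + W)/(80 + W) (o(W, A) = 8 + 2*((W + A)/(80 + W)) = 8 + 2*((A + W)/(80 + W)) = 8 + 2*(A + W)/(80 + W))
l(L) = 1/(2*L)
1/(l(258) + o(219, B)) = 1/((½)/258 + 2*(320 + 92 + 5*219)/(80 + 219)) = 1/((½)*(1/258) + 2*(320 + 92 + 1095)/299) = 1/(1/516 + 2*(1/299)*1507) = 1/(1/516 + 3014/299) = 1/(1555523/154284) = 154284/1555523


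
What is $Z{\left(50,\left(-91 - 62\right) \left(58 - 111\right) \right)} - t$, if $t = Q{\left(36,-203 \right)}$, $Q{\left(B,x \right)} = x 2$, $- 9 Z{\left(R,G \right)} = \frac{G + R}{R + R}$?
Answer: $\frac{357241}{900} \approx 396.93$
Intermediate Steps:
$Z{\left(R,G \right)} = - \frac{G + R}{18 R}$ ($Z{\left(R,G \right)} = - \frac{\left(G + R\right) \frac{1}{R + R}}{9} = - \frac{\left(G + R\right) \frac{1}{2 R}}{9} = - \frac{\frac{1}{2} \frac{1}{R} \left(G + R\right)}{9} = - \frac{G + R}{18 R}$)
$Q{\left(B,x \right)} = 2 x$
$t = -406$ ($t = 2 \left(-203\right) = -406$)
$Z{\left(50,\left(-91 - 62\right) \left(58 - 111\right) \right)} - t = \frac{- \left(-91 - 62\right) \left(58 - 111\right) - 50}{18 \cdot 50} - -406 = \frac{1}{18} \cdot \frac{1}{50} \left(- \left(-153\right) \left(-53\right) - 50\right) + 406 = \frac{1}{18} \cdot \frac{1}{50} \left(\left(-1\right) 8109 - 50\right) + 406 = \frac{1}{18} \cdot \frac{1}{50} \left(-8109 - 50\right) + 406 = \frac{1}{18} \cdot \frac{1}{50} \left(-8159\right) + 406 = - \frac{8159}{900} + 406 = \frac{357241}{900}$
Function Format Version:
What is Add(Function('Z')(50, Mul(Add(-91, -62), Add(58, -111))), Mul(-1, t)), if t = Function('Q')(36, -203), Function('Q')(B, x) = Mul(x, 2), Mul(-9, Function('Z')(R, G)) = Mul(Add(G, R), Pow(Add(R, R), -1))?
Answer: Rational(357241, 900) ≈ 396.93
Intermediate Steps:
Function('Z')(R, G) = Mul(Rational(-1, 18), Pow(R, -1), Add(G, R)) (Function('Z')(R, G) = Mul(Rational(-1, 9), Mul(Add(G, R), Pow(Add(R, R), -1))) = Mul(Rational(-1, 9), Mul(Add(G, R), Pow(Mul(2, R), -1))) = Mul(Rational(-1, 9), Mul(Add(G, R), Mul(Rational(1, 2), Pow(R, -1)))) = Mul(Rational(-1, 9), Mul(Rational(1, 2), Pow(R, -1), Add(G, R))) = Mul(Rational(-1, 18), Pow(R, -1), Add(G, R)))
Function('Q')(B, x) = Mul(2, x)
t = -406 (t = Mul(2, -203) = -406)
Add(Function('Z')(50, Mul(Add(-91, -62), Add(58, -111))), Mul(-1, t)) = Add(Mul(Rational(1, 18), Pow(50, -1), Add(Mul(-1, Mul(Add(-91, -62), Add(58, -111))), Mul(-1, 50))), Mul(-1, -406)) = Add(Mul(Rational(1, 18), Rational(1, 50), Add(Mul(-1, Mul(-153, -53)), -50)), 406) = Add(Mul(Rational(1, 18), Rational(1, 50), Add(Mul(-1, 8109), -50)), 406) = Add(Mul(Rational(1, 18), Rational(1, 50), Add(-8109, -50)), 406) = Add(Mul(Rational(1, 18), Rational(1, 50), -8159), 406) = Add(Rational(-8159, 900), 406) = Rational(357241, 900)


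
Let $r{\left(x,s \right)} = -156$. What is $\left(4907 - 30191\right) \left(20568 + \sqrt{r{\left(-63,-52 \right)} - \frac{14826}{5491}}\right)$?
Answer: $-520041312 - \frac{25284 i \sqrt{16557018}}{323} \approx -5.2004 \cdot 10^{8} - 3.1852 \cdot 10^{5} i$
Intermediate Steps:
$\left(4907 - 30191\right) \left(20568 + \sqrt{r{\left(-63,-52 \right)} - \frac{14826}{5491}}\right) = \left(4907 - 30191\right) \left(20568 + \sqrt{-156 - \frac{14826}{5491}}\right) = - 25284 \left(20568 + \sqrt{-156 - \frac{14826}{5491}}\right) = - 25284 \left(20568 + \sqrt{- \frac{871422}{5491}}\right) = - 25284 \left(20568 + \frac{i \sqrt{16557018}}{323}\right) = -520041312 - \frac{25284 i \sqrt{16557018}}{323}$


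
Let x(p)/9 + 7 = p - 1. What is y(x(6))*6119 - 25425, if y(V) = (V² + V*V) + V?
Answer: 3829545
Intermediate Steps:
x(p) = -72 + 9*p (x(p) = -63 + 9*(p - 1) = -63 + 9*(-1 + p) = -63 + (-9 + 9*p) = -72 + 9*p)
y(V) = V + 2*V² (y(V) = (V² + V²) + V = 2*V² + V = V + 2*V²)
y(x(6))*6119 - 25425 = ((-72 + 9*6)*(1 + 2*(-72 + 9*6)))*6119 - 25425 = ((-72 + 54)*(1 + 2*(-72 + 54)))*6119 - 25425 = -18*(1 + 2*(-18))*6119 - 25425 = -18*(1 - 36)*6119 - 25425 = -18*(-35)*6119 - 25425 = 630*6119 - 25425 = 3854970 - 25425 = 3829545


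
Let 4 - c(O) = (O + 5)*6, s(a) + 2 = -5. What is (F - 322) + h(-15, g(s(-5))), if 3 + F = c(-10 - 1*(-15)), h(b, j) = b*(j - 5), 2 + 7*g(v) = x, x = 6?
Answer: -2202/7 ≈ -314.57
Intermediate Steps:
s(a) = -7 (s(a) = -2 - 5 = -7)
g(v) = 4/7 (g(v) = -2/7 + (1/7)*6 = -2/7 + 6/7 = 4/7)
h(b, j) = b*(-5 + j)
c(O) = -26 - 6*O (c(O) = 4 - (O + 5)*6 = 4 - (5 + O)*6 = 4 - (30 + 6*O) = 4 + (-30 - 6*O) = -26 - 6*O)
F = -59 (F = -3 + (-26 - 6*(-10 - 1*(-15))) = -3 + (-26 - 6*(-10 + 15)) = -3 + (-26 - 6*5) = -3 + (-26 - 30) = -3 - 56 = -59)
(F - 322) + h(-15, g(s(-5))) = (-59 - 322) - 15*(-5 + 4/7) = -381 - 15*(-31/7) = -381 + 465/7 = -2202/7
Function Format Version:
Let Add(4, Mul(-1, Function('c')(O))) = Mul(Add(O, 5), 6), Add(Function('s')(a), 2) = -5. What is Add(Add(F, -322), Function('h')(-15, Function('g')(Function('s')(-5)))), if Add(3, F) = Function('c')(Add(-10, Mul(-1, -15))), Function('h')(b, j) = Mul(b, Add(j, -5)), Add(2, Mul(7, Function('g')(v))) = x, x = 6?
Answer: Rational(-2202, 7) ≈ -314.57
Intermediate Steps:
Function('s')(a) = -7 (Function('s')(a) = Add(-2, -5) = -7)
Function('g')(v) = Rational(4, 7) (Function('g')(v) = Add(Rational(-2, 7), Mul(Rational(1, 7), 6)) = Add(Rational(-2, 7), Rational(6, 7)) = Rational(4, 7))
Function('h')(b, j) = Mul(b, Add(-5, j))
Function('c')(O) = Add(-26, Mul(-6, O)) (Function('c')(O) = Add(4, Mul(-1, Mul(Add(O, 5), 6))) = Add(4, Mul(-1, Mul(Add(5, O), 6))) = Add(4, Mul(-1, Add(30, Mul(6, O)))) = Add(4, Add(-30, Mul(-6, O))) = Add(-26, Mul(-6, O)))
F = -59 (F = Add(-3, Add(-26, Mul(-6, Add(-10, Mul(-1, -15))))) = Add(-3, Add(-26, Mul(-6, Add(-10, 15)))) = Add(-3, Add(-26, Mul(-6, 5))) = Add(-3, Add(-26, -30)) = Add(-3, -56) = -59)
Add(Add(F, -322), Function('h')(-15, Function('g')(Function('s')(-5)))) = Add(Add(-59, -322), Mul(-15, Add(-5, Rational(4, 7)))) = Add(-381, Mul(-15, Rational(-31, 7))) = Add(-381, Rational(465, 7)) = Rational(-2202, 7)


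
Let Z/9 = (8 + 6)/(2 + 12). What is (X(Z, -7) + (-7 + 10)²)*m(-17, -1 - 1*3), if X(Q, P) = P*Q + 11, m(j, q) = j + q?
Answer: 903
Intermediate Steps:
Z = 9 (Z = 9*((8 + 6)/(2 + 12)) = 9*(14/14) = 9*(14*(1/14)) = 9*1 = 9)
X(Q, P) = 11 + P*Q
(X(Z, -7) + (-7 + 10)²)*m(-17, -1 - 1*3) = ((11 - 7*9) + (-7 + 10)²)*(-17 + (-1 - 1*3)) = ((11 - 63) + 3²)*(-17 + (-1 - 3)) = (-52 + 9)*(-17 - 4) = -43*(-21) = 903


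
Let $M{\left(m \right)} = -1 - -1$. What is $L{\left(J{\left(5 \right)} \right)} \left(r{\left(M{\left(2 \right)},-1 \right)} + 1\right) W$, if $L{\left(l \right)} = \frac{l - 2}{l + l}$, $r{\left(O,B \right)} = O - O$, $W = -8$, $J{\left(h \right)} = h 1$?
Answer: $- \frac{12}{5} \approx -2.4$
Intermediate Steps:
$J{\left(h \right)} = h$
$M{\left(m \right)} = 0$ ($M{\left(m \right)} = -1 + 1 = 0$)
$r{\left(O,B \right)} = 0$
$L{\left(l \right)} = \frac{-2 + l}{2 l}$
$L{\left(J{\left(5 \right)} \right)} \left(r{\left(M{\left(2 \right)},-1 \right)} + 1\right) W = \frac{-2 + 5}{2 \cdot 5} \left(0 + 1\right) \left(-8\right) = \frac{1}{2} \cdot \frac{1}{5} \cdot 3 \cdot 1 \left(-8\right) = \frac{3}{10} \cdot 1 \left(-8\right) = \frac{3}{10} \left(-8\right) = - \frac{12}{5}$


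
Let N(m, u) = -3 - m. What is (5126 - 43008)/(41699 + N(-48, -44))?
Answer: -18941/20872 ≈ -0.90748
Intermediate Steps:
(5126 - 43008)/(41699 + N(-48, -44)) = (5126 - 43008)/(41699 + (-3 - 1*(-48))) = -37882/(41699 + (-3 + 48)) = -37882/(41699 + 45) = -37882/41744 = -37882*1/41744 = -18941/20872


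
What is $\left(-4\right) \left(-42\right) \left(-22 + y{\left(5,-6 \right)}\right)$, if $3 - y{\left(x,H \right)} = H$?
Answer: $-2184$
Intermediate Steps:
$y{\left(x,H \right)} = 3 - H$
$\left(-4\right) \left(-42\right) \left(-22 + y{\left(5,-6 \right)}\right) = \left(-4\right) \left(-42\right) \left(-22 + \left(3 - -6\right)\right) = 168 \left(-22 + \left(3 + 6\right)\right) = 168 \left(-22 + 9\right) = 168 \left(-13\right) = -2184$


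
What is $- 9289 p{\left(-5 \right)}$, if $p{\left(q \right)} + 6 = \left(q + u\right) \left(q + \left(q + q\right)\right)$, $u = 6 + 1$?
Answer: $334404$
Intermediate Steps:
$u = 7$
$p{\left(q \right)} = -6 + 3 q \left(7 + q\right)$ ($p{\left(q \right)} = -6 + \left(q + 7\right) \left(q + \left(q + q\right)\right) = -6 + \left(7 + q\right) \left(q + 2 q\right) = -6 + \left(7 + q\right) 3 q = -6 + 3 q \left(7 + q\right)$)
$- 9289 p{\left(-5 \right)} = - 9289 \left(-6 + 3 \left(-5\right)^{2} + 21 \left(-5\right)\right) = - 9289 \left(-6 + 3 \cdot 25 - 105\right) = - 9289 \left(-6 + 75 - 105\right) = \left(-9289\right) \left(-36\right) = 334404$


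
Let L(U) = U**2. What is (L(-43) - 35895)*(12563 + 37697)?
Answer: -1711151960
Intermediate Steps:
(L(-43) - 35895)*(12563 + 37697) = ((-43)**2 - 35895)*(12563 + 37697) = (1849 - 35895)*50260 = -34046*50260 = -1711151960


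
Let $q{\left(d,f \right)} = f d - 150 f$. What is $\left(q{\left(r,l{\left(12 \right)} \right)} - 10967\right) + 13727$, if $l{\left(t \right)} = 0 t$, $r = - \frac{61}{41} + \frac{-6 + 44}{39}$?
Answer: $2760$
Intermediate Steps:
$r = - \frac{821}{1599}$ ($r = \left(-61\right) \frac{1}{41} + 38 \cdot \frac{1}{39} = - \frac{61}{41} + \frac{38}{39} = - \frac{821}{1599} \approx -0.51345$)
$l{\left(t \right)} = 0$
$q{\left(d,f \right)} = - 150 f + d f$ ($q{\left(d,f \right)} = d f - 150 f = - 150 f + d f$)
$\left(q{\left(r,l{\left(12 \right)} \right)} - 10967\right) + 13727 = \left(0 \left(-150 - \frac{821}{1599}\right) - 10967\right) + 13727 = \left(0 \left(- \frac{240671}{1599}\right) - 10967\right) + 13727 = \left(0 - 10967\right) + 13727 = -10967 + 13727 = 2760$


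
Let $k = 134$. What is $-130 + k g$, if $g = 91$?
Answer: $12064$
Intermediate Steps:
$-130 + k g = -130 + 134 \cdot 91 = -130 + 12194 = 12064$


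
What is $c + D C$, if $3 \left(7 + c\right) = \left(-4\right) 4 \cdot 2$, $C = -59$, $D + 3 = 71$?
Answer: $- \frac{12089}{3} \approx -4029.7$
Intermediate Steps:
$D = 68$ ($D = -3 + 71 = 68$)
$c = - \frac{53}{3}$ ($c = -7 + \frac{\left(-4\right) 4 \cdot 2}{3} = -7 + \frac{\left(-16\right) 2}{3} = -7 + \frac{1}{3} \left(-32\right) = -7 - \frac{32}{3} = - \frac{53}{3} \approx -17.667$)
$c + D C = - \frac{53}{3} + 68 \left(-59\right) = - \frac{53}{3} - 4012 = - \frac{12089}{3}$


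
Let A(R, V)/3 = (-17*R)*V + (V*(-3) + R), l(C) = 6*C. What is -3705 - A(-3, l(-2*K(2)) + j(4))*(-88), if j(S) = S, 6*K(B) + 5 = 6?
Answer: 20847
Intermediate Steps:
K(B) = ⅙ (K(B) = -⅚ + (⅙)*6 = -⅚ + 1 = ⅙)
A(R, V) = -9*V + 3*R - 51*R*V (A(R, V) = 3*((-17*R)*V + (V*(-3) + R)) = 3*(-17*R*V + (-3*V + R)) = 3*(-17*R*V + (R - 3*V)) = 3*(R - 3*V - 17*R*V) = -9*V + 3*R - 51*R*V)
-3705 - A(-3, l(-2*K(2)) + j(4))*(-88) = -3705 - (-9*(6*(-2*⅙) + 4) + 3*(-3) - 51*(-3)*(6*(-2*⅙) + 4))*(-88) = -3705 - (-9*(6*(-⅓) + 4) - 9 - 51*(-3)*(6*(-⅓) + 4))*(-88) = -3705 - (-9*(-2 + 4) - 9 - 51*(-3)*(-2 + 4))*(-88) = -3705 - (-9*2 - 9 - 51*(-3)*2)*(-88) = -3705 - (-18 - 9 + 306)*(-88) = -3705 - 279*(-88) = -3705 - 1*(-24552) = -3705 + 24552 = 20847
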